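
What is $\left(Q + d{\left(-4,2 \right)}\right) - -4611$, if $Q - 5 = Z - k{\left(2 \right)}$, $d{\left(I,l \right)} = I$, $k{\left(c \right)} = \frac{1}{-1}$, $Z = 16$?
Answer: $4629$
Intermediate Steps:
$k{\left(c \right)} = -1$
$Q = 22$ ($Q = 5 + \left(16 - -1\right) = 5 + \left(16 + 1\right) = 5 + 17 = 22$)
$\left(Q + d{\left(-4,2 \right)}\right) - -4611 = \left(22 - 4\right) - -4611 = 18 + 4611 = 4629$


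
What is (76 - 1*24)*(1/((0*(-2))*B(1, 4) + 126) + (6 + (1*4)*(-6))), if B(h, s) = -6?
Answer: -58942/63 ≈ -935.59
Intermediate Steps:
(76 - 1*24)*(1/((0*(-2))*B(1, 4) + 126) + (6 + (1*4)*(-6))) = (76 - 1*24)*(1/((0*(-2))*(-6) + 126) + (6 + (1*4)*(-6))) = (76 - 24)*(1/(0*(-6) + 126) + (6 + 4*(-6))) = 52*(1/(0 + 126) + (6 - 24)) = 52*(1/126 - 18) = 52*(-2267/126) = -58942/63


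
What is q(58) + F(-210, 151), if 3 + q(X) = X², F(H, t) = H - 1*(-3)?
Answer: 3154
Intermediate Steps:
F(H, t) = 3 + H (F(H, t) = H + 3 = 3 + H)
q(X) = -3 + X²
q(58) + F(-210, 151) = (-3 + 58²) + (3 - 210) = (-3 + 3364) - 207 = 3361 - 207 = 3154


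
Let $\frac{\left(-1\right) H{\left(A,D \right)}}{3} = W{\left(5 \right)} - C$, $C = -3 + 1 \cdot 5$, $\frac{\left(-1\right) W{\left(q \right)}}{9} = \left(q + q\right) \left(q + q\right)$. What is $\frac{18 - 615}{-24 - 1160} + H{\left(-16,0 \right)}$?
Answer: $\frac{3204501}{1184} \approx 2706.5$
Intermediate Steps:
$W{\left(q \right)} = - 36 q^{2}$ ($W{\left(q \right)} = - 9 \left(q + q\right) \left(q + q\right) = - 9 \cdot 2 q 2 q = - 9 \cdot 4 q^{2} = - 36 q^{2}$)
$C = 2$ ($C = -3 + 5 = 2$)
$H{\left(A,D \right)} = 2706$ ($H{\left(A,D \right)} = - 3 \left(- 36 \cdot 5^{2} - 2\right) = - 3 \left(\left(-36\right) 25 - 2\right) = - 3 \left(-900 - 2\right) = \left(-3\right) \left(-902\right) = 2706$)
$\frac{18 - 615}{-24 - 1160} + H{\left(-16,0 \right)} = \frac{18 - 615}{-24 - 1160} + 2706 = \frac{18 - 615}{-1184} + 2706 = \left(-597\right) \left(- \frac{1}{1184}\right) + 2706 = \frac{597}{1184} + 2706 = \frac{3204501}{1184}$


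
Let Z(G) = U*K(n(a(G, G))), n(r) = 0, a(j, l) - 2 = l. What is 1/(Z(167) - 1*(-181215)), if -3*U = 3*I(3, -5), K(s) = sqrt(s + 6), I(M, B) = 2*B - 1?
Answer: 60405/10946291833 - 11*sqrt(6)/32838875499 ≈ 5.5175e-6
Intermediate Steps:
I(M, B) = -1 + 2*B
a(j, l) = 2 + l
K(s) = sqrt(6 + s)
U = 11 (U = -(-1 + 2*(-5)) = -(-1 - 10) = -(-11) = -1/3*(-33) = 11)
Z(G) = 11*sqrt(6) (Z(G) = 11*sqrt(6 + 0) = 11*sqrt(6))
1/(Z(167) - 1*(-181215)) = 1/(11*sqrt(6) - 1*(-181215)) = 1/(11*sqrt(6) + 181215) = 1/(181215 + 11*sqrt(6))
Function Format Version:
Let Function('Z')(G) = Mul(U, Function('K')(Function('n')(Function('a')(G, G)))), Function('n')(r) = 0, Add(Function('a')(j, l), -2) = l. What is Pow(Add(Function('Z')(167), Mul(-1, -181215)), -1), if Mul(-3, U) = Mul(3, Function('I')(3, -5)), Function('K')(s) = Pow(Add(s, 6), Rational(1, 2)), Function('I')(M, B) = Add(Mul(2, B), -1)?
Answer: Add(Rational(60405, 10946291833), Mul(Rational(-11, 32838875499), Pow(6, Rational(1, 2)))) ≈ 5.5175e-6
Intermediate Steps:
Function('I')(M, B) = Add(-1, Mul(2, B))
Function('a')(j, l) = Add(2, l)
Function('K')(s) = Pow(Add(6, s), Rational(1, 2))
U = 11 (U = Mul(Rational(-1, 3), Mul(3, Add(-1, Mul(2, -5)))) = Mul(Rational(-1, 3), Mul(3, Add(-1, -10))) = Mul(Rational(-1, 3), Mul(3, -11)) = Mul(Rational(-1, 3), -33) = 11)
Function('Z')(G) = Mul(11, Pow(6, Rational(1, 2))) (Function('Z')(G) = Mul(11, Pow(Add(6, 0), Rational(1, 2))) = Mul(11, Pow(6, Rational(1, 2))))
Pow(Add(Function('Z')(167), Mul(-1, -181215)), -1) = Pow(Add(Mul(11, Pow(6, Rational(1, 2))), Mul(-1, -181215)), -1) = Pow(Add(Mul(11, Pow(6, Rational(1, 2))), 181215), -1) = Pow(Add(181215, Mul(11, Pow(6, Rational(1, 2)))), -1)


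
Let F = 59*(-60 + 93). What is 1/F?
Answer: 1/1947 ≈ 0.00051361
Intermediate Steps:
F = 1947 (F = 59*33 = 1947)
1/F = 1/1947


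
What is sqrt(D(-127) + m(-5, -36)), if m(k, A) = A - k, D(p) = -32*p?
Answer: sqrt(4033) ≈ 63.506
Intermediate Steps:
sqrt(D(-127) + m(-5, -36)) = sqrt(-32*(-127) + (-36 - 1*(-5))) = sqrt(4064 + (-36 + 5)) = sqrt(4064 - 31) = sqrt(4033)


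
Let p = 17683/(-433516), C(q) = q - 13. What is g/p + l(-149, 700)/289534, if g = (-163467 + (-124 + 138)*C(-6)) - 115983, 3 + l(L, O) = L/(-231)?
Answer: 4055122651706263936/591340332891 ≈ 6.8575e+6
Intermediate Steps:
l(L, O) = -3 - L/231 (l(L, O) = -3 + L/(-231) = -3 + L*(-1/231) = -3 - L/231)
C(q) = -13 + q
g = -279716 (g = (-163467 + (-124 + 138)*(-13 - 6)) - 115983 = (-163467 + 14*(-19)) - 115983 = (-163467 - 266) - 115983 = -163733 - 115983 = -279716)
p = -17683/433516 (p = 17683*(-1/433516) = -17683/433516 ≈ -0.040790)
g/p + l(-149, 700)/289534 = -279716/(-17683/433516) + (-3 - 1/231*(-149))/289534 = -279716*(-433516/17683) + (-3 + 149/231)*(1/289534) = 121261361456/17683 - 544/231*1/289534 = 121261361456/17683 - 272/33441177 = 4055122651706263936/591340332891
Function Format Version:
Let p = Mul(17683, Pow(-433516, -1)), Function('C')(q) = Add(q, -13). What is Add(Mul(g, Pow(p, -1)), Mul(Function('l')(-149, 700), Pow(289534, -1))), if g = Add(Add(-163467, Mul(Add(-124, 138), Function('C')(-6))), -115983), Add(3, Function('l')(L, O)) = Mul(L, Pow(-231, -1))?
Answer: Rational(4055122651706263936, 591340332891) ≈ 6.8575e+6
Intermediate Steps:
Function('l')(L, O) = Add(-3, Mul(Rational(-1, 231), L)) (Function('l')(L, O) = Add(-3, Mul(L, Pow(-231, -1))) = Add(-3, Mul(L, Rational(-1, 231))) = Add(-3, Mul(Rational(-1, 231), L)))
Function('C')(q) = Add(-13, q)
g = -279716 (g = Add(Add(-163467, Mul(Add(-124, 138), Add(-13, -6))), -115983) = Add(Add(-163467, Mul(14, -19)), -115983) = Add(Add(-163467, -266), -115983) = Add(-163733, -115983) = -279716)
p = Rational(-17683, 433516) (p = Mul(17683, Rational(-1, 433516)) = Rational(-17683, 433516) ≈ -0.040790)
Add(Mul(g, Pow(p, -1)), Mul(Function('l')(-149, 700), Pow(289534, -1))) = Add(Mul(-279716, Pow(Rational(-17683, 433516), -1)), Mul(Add(-3, Mul(Rational(-1, 231), -149)), Pow(289534, -1))) = Add(Mul(-279716, Rational(-433516, 17683)), Mul(Add(-3, Rational(149, 231)), Rational(1, 289534))) = Add(Rational(121261361456, 17683), Mul(Rational(-544, 231), Rational(1, 289534))) = Add(Rational(121261361456, 17683), Rational(-272, 33441177)) = Rational(4055122651706263936, 591340332891)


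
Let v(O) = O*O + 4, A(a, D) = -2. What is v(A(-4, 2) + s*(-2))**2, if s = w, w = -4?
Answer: 1600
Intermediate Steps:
s = -4
v(O) = 4 + O**2 (v(O) = O**2 + 4 = 4 + O**2)
v(A(-4, 2) + s*(-2))**2 = (4 + (-2 - 4*(-2))**2)**2 = (4 + (-2 + 8)**2)**2 = (4 + 6**2)**2 = (4 + 36)**2 = 40**2 = 1600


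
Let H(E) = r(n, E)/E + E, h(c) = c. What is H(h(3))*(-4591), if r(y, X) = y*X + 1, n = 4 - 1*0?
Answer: -101002/3 ≈ -33667.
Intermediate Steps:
n = 4 (n = 4 + 0 = 4)
r(y, X) = 1 + X*y (r(y, X) = X*y + 1 = 1 + X*y)
H(E) = E + (1 + 4*E)/E (H(E) = (1 + E*4)/E + E = (1 + 4*E)/E + E = E + (1 + 4*E)/E)
H(h(3))*(-4591) = (4 + 3 + 1/3)*(-4591) = (22/3)*(-4591) = -101002/3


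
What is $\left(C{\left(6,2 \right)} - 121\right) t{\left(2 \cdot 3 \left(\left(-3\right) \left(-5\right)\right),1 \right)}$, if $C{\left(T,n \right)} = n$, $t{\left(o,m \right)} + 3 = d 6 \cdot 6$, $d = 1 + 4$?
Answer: $-21063$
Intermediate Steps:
$d = 5$
$t{\left(o,m \right)} = 177$ ($t{\left(o,m \right)} = -3 + 5 \cdot 6 \cdot 6 = -3 + 5 \cdot 36 = -3 + 180 = 177$)
$\left(C{\left(6,2 \right)} - 121\right) t{\left(2 \cdot 3 \left(\left(-3\right) \left(-5\right)\right),1 \right)} = \left(2 - 121\right) 177 = \left(-119\right) 177 = -21063$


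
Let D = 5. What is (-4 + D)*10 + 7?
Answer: 17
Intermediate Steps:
(-4 + D)*10 + 7 = (-4 + 5)*10 + 7 = 1*10 + 7 = 10 + 7 = 17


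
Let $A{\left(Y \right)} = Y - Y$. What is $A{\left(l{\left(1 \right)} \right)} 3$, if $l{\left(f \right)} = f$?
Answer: $0$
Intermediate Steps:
$A{\left(Y \right)} = 0$
$A{\left(l{\left(1 \right)} \right)} 3 = 0 \cdot 3 = 0$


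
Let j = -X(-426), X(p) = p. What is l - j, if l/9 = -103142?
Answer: -928704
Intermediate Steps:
l = -928278 (l = 9*(-103142) = -928278)
j = 426 (j = -1*(-426) = 426)
l - j = -928278 - 1*426 = -928278 - 426 = -928704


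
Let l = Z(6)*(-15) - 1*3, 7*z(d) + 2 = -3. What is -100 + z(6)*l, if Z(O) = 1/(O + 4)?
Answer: -1355/14 ≈ -96.786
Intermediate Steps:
z(d) = -5/7 (z(d) = -2/7 + (⅐)*(-3) = -2/7 - 3/7 = -5/7)
Z(O) = 1/(4 + O)
l = -9/2 (l = -15/(4 + 6) - 1*3 = -15/10 - 3 = (⅒)*(-15) - 3 = -3/2 - 3 = -9/2 ≈ -4.5000)
-100 + z(6)*l = -100 - 5/7*(-9/2) = -100 + 45/14 = -1355/14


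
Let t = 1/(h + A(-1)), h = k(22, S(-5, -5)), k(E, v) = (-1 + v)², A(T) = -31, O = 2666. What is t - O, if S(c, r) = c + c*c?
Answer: -879779/330 ≈ -2666.0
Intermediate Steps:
S(c, r) = c + c²
h = 361 (h = (-1 - 5*(1 - 5))² = (-1 - 5*(-4))² = (-1 + 20)² = 19² = 361)
t = 1/330 (t = 1/(361 - 31) = 1/330 ≈ 0.0030303)
t - O = 1/330 - 1*2666 = 1/330 - 2666 = -879779/330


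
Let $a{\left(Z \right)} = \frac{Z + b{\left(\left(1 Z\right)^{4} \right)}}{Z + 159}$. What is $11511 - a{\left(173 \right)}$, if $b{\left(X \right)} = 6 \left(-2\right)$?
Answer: $\frac{3821491}{332} \approx 11511.0$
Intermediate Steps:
$b{\left(X \right)} = -12$
$a{\left(Z \right)} = \frac{-12 + Z}{159 + Z}$ ($a{\left(Z \right)} = \frac{Z - 12}{Z + 159} = \frac{-12 + Z}{159 + Z}$)
$11511 - a{\left(173 \right)} = 11511 - \frac{-12 + 173}{159 + 173} = 11511 - \frac{1}{332} \cdot 161 = 11511 - \frac{161}{332} = \frac{3821491}{332}$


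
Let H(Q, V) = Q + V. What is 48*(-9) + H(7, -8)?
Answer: -433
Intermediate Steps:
48*(-9) + H(7, -8) = 48*(-9) + (7 - 8) = -432 - 1 = -433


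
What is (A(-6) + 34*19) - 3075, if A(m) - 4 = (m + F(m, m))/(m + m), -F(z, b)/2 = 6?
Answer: -4847/2 ≈ -2423.5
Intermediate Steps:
F(z, b) = -12 (F(z, b) = -2*6 = -12)
A(m) = 4 + (-12 + m)/(2*m) (A(m) = 4 + (m - 12)/(m + m) = 4 + (-12 + m)/((2*m)) = 4 + (-12 + m)*(1/(2*m)) = 4 + (-12 + m)/(2*m))
(A(-6) + 34*19) - 3075 = ((9/2 - 6/(-6)) + 34*19) - 3075 = ((9/2 - 6*(-⅙)) + 646) - 3075 = ((9/2 + 1) + 646) - 3075 = (11/2 + 646) - 3075 = 1303/2 - 3075 = -4847/2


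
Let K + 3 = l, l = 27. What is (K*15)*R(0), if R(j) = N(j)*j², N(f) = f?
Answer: 0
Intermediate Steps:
R(j) = j³ (R(j) = j*j² = j³)
K = 24 (K = -3 + 27 = 24)
(K*15)*R(0) = (24*15)*0³ = 360*0 = 0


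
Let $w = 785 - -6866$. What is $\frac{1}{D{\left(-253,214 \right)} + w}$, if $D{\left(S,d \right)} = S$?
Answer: $\frac{1}{7398} \approx 0.00013517$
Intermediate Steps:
$w = 7651$ ($w = 785 + 6866 = 7651$)
$\frac{1}{D{\left(-253,214 \right)} + w} = \frac{1}{-253 + 7651} = \frac{1}{7398}$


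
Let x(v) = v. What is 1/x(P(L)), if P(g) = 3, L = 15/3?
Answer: ⅓ ≈ 0.33333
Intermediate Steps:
L = 5 (L = 15*(⅓) = 5)
1/x(P(L)) = 1/3 = ⅓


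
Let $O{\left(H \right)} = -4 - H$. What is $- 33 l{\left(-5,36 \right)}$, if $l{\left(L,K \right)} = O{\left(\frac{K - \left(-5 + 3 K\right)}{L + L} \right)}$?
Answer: $\frac{3531}{10} \approx 353.1$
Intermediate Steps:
$l{\left(L,K \right)} = -4 - \frac{5 - 2 K}{2 L}$ ($l{\left(L,K \right)} = -4 - \frac{K - \left(-5 + 3 K\right)}{L + L} = -4 - \frac{K - \left(-5 + 3 K\right)}{2 L} = -4 - \left(5 - 2 K\right) \frac{1}{2 L} = -4 - \frac{5 - 2 K}{2 L}$)
$- 33 l{\left(-5,36 \right)} = - 33 \frac{- \frac{5}{2} + 36 - -20}{-5} = - 33 \left(- \frac{- \frac{5}{2} + 36 + 20}{5}\right) = - 33 \left(\left(- \frac{1}{5}\right) \frac{107}{2}\right) = \left(-33\right) \left(- \frac{107}{10}\right) = \frac{3531}{10}$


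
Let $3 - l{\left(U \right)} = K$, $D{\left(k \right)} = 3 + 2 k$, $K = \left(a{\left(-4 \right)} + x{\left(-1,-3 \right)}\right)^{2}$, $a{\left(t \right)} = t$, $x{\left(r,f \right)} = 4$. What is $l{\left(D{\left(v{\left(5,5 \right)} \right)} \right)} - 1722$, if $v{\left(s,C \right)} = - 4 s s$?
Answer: $-1719$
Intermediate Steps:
$v{\left(s,C \right)} = - 4 s^{2}$
$K = 0$ ($K = \left(-4 + 4\right)^{2} = 0^{2} = 0$)
$l{\left(U \right)} = 3$ ($l{\left(U \right)} = 3 - 0 = 3 + 0 = 3$)
$l{\left(D{\left(v{\left(5,5 \right)} \right)} \right)} - 1722 = 3 - 1722 = -1719$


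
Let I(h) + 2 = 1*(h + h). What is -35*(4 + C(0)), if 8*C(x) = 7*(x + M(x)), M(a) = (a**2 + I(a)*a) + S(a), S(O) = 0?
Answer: -140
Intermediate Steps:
I(h) = -2 + 2*h (I(h) = -2 + 1*(h + h) = -2 + 1*(2*h) = -2 + 2*h)
M(a) = a**2 + a*(-2 + 2*a) (M(a) = (a**2 + (-2 + 2*a)*a) + 0 = (a**2 + a*(-2 + 2*a)) + 0 = a**2 + a*(-2 + 2*a))
C(x) = 7*x/8 + 7*x*(-2 + 3*x)/8 (C(x) = (7*(x + x*(-2 + 3*x)))/8 = (7*x + 7*x*(-2 + 3*x))/8 = 7*x/8 + 7*x*(-2 + 3*x)/8)
-35*(4 + C(0)) = -35*(4 + (7/8)*0*(-1 + 3*0)) = -35*(4 + (7/8)*0*(-1 + 0)) = -35*(4 + (7/8)*0*(-1)) = -35*(4 + 0) = -35*4 = -140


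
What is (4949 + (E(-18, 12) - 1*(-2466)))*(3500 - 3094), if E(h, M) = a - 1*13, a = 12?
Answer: 3010084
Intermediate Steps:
E(h, M) = -1 (E(h, M) = 12 - 1*13 = 12 - 13 = -1)
(4949 + (E(-18, 12) - 1*(-2466)))*(3500 - 3094) = (4949 + (-1 - 1*(-2466)))*(3500 - 3094) = (4949 + (-1 + 2466))*406 = (4949 + 2465)*406 = 7414*406 = 3010084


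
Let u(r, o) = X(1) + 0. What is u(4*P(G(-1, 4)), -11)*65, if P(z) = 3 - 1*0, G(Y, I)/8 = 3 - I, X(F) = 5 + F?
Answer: 390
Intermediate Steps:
G(Y, I) = 24 - 8*I (G(Y, I) = 8*(3 - I) = 24 - 8*I)
P(z) = 3 (P(z) = 3 + 0 = 3)
u(r, o) = 6 (u(r, o) = (5 + 1) + 0 = 6 + 0 = 6)
u(4*P(G(-1, 4)), -11)*65 = 6*65 = 390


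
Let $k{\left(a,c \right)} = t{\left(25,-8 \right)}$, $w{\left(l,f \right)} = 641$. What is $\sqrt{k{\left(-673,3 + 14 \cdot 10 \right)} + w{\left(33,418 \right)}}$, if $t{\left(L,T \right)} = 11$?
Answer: $2 \sqrt{163} \approx 25.534$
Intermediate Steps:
$k{\left(a,c \right)} = 11$
$\sqrt{k{\left(-673,3 + 14 \cdot 10 \right)} + w{\left(33,418 \right)}} = \sqrt{11 + 641} = \sqrt{652} = 2 \sqrt{163}$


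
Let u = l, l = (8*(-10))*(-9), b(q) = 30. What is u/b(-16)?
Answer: 24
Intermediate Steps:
l = 720 (l = -80*(-9) = 720)
u = 720
u/b(-16) = 720/30 = 720*(1/30) = 24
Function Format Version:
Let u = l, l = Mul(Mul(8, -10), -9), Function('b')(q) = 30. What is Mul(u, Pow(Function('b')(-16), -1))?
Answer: 24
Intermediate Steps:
l = 720 (l = Mul(-80, -9) = 720)
u = 720
Mul(u, Pow(Function('b')(-16), -1)) = Mul(720, Pow(30, -1)) = Mul(720, Rational(1, 30)) = 24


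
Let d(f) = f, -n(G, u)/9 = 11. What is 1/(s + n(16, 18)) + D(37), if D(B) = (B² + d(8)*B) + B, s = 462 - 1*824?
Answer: 784621/461 ≈ 1702.0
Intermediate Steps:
n(G, u) = -99 (n(G, u) = -9*11 = -99)
s = -362 (s = 462 - 824 = -362)
D(B) = B² + 9*B (D(B) = (B² + 8*B) + B = B² + 9*B)
1/(s + n(16, 18)) + D(37) = 1/(-362 - 99) + 37*(9 + 37) = 1/(-461) + 37*46 = -1/461 + 1702 = 784621/461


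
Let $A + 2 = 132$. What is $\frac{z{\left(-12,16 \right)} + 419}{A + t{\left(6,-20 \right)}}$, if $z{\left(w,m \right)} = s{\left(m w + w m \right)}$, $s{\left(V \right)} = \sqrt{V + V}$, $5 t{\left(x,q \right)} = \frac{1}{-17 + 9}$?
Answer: $\frac{16760}{5199} + \frac{640 i \sqrt{3}}{5199} \approx 3.2237 + 0.21322 i$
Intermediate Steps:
$A = 130$ ($A = -2 + 132 = 130$)
$t{\left(x,q \right)} = - \frac{1}{40}$ ($t{\left(x,q \right)} = \frac{1}{5 \left(-17 + 9\right)} = \frac{1}{5 \left(-8\right)} = \frac{1}{5} \left(- \frac{1}{8}\right) = - \frac{1}{40}$)
$s{\left(V \right)} = \sqrt{2} \sqrt{V}$ ($s{\left(V \right)} = \sqrt{2 V} = \sqrt{2} \sqrt{V}$)
$z{\left(w,m \right)} = 2 \sqrt{m w}$ ($z{\left(w,m \right)} = \sqrt{2} \sqrt{m w + w m} = \sqrt{2} \sqrt{m w + m w} = \sqrt{2} \sqrt{2 m w} = \sqrt{2} \sqrt{2} \sqrt{m w} = 2 \sqrt{m w}$)
$\frac{z{\left(-12,16 \right)} + 419}{A + t{\left(6,-20 \right)}} = \frac{2 \sqrt{16 \left(-12\right)} + 419}{130 - \frac{1}{40}} = \frac{2 \sqrt{-192} + 419}{\frac{5199}{40}} = \left(2 \cdot 8 i \sqrt{3} + 419\right) \frac{40}{5199} = \left(16 i \sqrt{3} + 419\right) \frac{40}{5199} = \left(419 + 16 i \sqrt{3}\right) \frac{40}{5199} = \frac{16760}{5199} + \frac{640 i \sqrt{3}}{5199}$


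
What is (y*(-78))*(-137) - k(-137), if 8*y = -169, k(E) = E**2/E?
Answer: -902419/4 ≈ -2.2560e+5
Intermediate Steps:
k(E) = E
y = -169/8 (y = (1/8)*(-169) = -169/8 ≈ -21.125)
(y*(-78))*(-137) - k(-137) = -169/8*(-78)*(-137) - 1*(-137) = (6591/4)*(-137) + 137 = -902967/4 + 137 = -902419/4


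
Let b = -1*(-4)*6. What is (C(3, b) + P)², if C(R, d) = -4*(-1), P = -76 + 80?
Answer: 64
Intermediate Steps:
b = 24 (b = 4*6 = 24)
P = 4
C(R, d) = 4
(C(3, b) + P)² = (4 + 4)² = 8² = 64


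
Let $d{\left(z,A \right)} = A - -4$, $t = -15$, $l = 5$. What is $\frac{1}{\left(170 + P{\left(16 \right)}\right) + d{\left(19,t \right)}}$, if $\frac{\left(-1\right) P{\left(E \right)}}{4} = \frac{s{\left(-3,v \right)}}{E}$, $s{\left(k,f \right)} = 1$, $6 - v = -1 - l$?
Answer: $\frac{4}{635} \approx 0.0062992$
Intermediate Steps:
$v = 12$ ($v = 6 - \left(-1 - 5\right) = 6 - -6 = 6 + 6 = 12$)
$P{\left(E \right)} = - \frac{4}{E}$ ($P{\left(E \right)} = - 4 \cdot 1 \frac{1}{E} = - \frac{4}{E}$)
$d{\left(z,A \right)} = 4 + A$ ($d{\left(z,A \right)} = A + 4 = 4 + A$)
$\frac{1}{\left(170 + P{\left(16 \right)}\right) + d{\left(19,t \right)}} = \frac{1}{\left(170 - \frac{4}{16}\right) + \left(4 - 15\right)} = \frac{1}{\left(170 - \frac{1}{4}\right) - 11} = \frac{1}{\frac{679}{4} - 11} = \frac{1}{\frac{635}{4}} = \frac{4}{635}$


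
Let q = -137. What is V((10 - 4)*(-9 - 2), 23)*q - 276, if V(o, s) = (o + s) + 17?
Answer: 3286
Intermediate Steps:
V(o, s) = 17 + o + s
V((10 - 4)*(-9 - 2), 23)*q - 276 = (17 + (10 - 4)*(-9 - 2) + 23)*(-137) - 276 = (17 + 6*(-11) + 23)*(-137) - 276 = (17 - 66 + 23)*(-137) - 276 = -26*(-137) - 276 = 3562 - 276 = 3286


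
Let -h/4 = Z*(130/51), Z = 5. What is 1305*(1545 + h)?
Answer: 33144825/17 ≈ 1.9497e+6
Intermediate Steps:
h = -2600/51 (h = -20*130/51 = -4*650/51 = -2600/51 ≈ -50.980)
1305*(1545 + h) = 1305*(1545 - 2600/51) = 1305*(76195/51) = 33144825/17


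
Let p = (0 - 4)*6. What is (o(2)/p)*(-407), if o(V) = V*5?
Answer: 2035/12 ≈ 169.58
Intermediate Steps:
p = -24 (p = -4*6 = -24)
o(V) = 5*V
(o(2)/p)*(-407) = ((5*2)/(-24))*(-407) = (10*(-1/24))*(-407) = -5/12*(-407) = 2035/12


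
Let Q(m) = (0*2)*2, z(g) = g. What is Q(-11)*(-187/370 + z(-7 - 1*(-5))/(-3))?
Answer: 0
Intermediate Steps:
Q(m) = 0 (Q(m) = 0*2 = 0)
Q(-11)*(-187/370 + z(-7 - 1*(-5))/(-3)) = 0*(-187/370 + (-7 - 1*(-5))/(-3)) = 0*(-187*1/370 + (-7 + 5)*(-⅓)) = 0*(-187/370 - 2*(-⅓)) = 0*(-187/370 + ⅔) = 0*(179/1110) = 0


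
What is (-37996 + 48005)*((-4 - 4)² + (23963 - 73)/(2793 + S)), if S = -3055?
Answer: -35642049/131 ≈ -2.7208e+5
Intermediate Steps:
(-37996 + 48005)*((-4 - 4)² + (23963 - 73)/(2793 + S)) = (-37996 + 48005)*((-4 - 4)² + (23963 - 73)/(2793 - 3055)) = 10009*((-8)² + 23890/(-262)) = 10009*(64 + 23890*(-1/262)) = 10009*(64 - 11945/131) = 10009*(-3561/131) = -35642049/131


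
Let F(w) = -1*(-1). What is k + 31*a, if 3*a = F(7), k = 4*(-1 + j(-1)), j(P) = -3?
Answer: -17/3 ≈ -5.6667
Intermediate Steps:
k = -16 (k = 4*(-1 - 3) = 4*(-4) = -16)
F(w) = 1
a = ⅓ (a = (⅓)*1 = ⅓ ≈ 0.33333)
k + 31*a = -16 + 31*(⅓) = -16 + 31/3 = -17/3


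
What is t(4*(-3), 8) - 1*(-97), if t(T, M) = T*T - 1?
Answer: 240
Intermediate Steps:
t(T, M) = -1 + T² (t(T, M) = T² - 1 = -1 + T²)
t(4*(-3), 8) - 1*(-97) = (-1 + (4*(-3))²) - 1*(-97) = (-1 + (-12)²) + 97 = (-1 + 144) + 97 = 143 + 97 = 240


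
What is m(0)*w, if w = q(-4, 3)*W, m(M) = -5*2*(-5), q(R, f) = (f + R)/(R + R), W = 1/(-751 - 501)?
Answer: -25/5008 ≈ -0.0049920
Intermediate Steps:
W = -1/1252 (W = 1/(-1252) = -1/1252 ≈ -0.00079872)
q(R, f) = (R + f)/(2*R) (q(R, f) = (R + f)/((2*R)) = (R + f)*(1/(2*R)) = (R + f)/(2*R))
m(M) = 50 (m(M) = -10*(-5) = 50)
w = -1/10016 (w = ((½)*(-4 + 3)/(-4))*(-1/1252) = ((½)*(-¼)*(-1))*(-1/1252) = (⅛)*(-1/1252) = -1/10016 ≈ -9.9840e-5)
m(0)*w = 50*(-1/10016) = -25/5008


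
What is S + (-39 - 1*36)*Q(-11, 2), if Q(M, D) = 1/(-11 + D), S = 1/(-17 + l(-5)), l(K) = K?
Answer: 547/66 ≈ 8.2879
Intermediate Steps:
S = -1/22 (S = 1/(-17 - 5) = 1/(-22) = -1/22 ≈ -0.045455)
S + (-39 - 1*36)*Q(-11, 2) = -1/22 + (-39 - 1*36)/(-11 + 2) = -1/22 + (-39 - 36)/(-9) = -1/22 - 75*(-⅑) = -1/22 + 25/3 = 547/66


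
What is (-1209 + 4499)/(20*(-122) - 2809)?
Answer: -3290/5249 ≈ -0.62679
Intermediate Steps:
(-1209 + 4499)/(20*(-122) - 2809) = 3290/(-2440 - 2809) = 3290/(-5249) = 3290*(-1/5249) = -3290/5249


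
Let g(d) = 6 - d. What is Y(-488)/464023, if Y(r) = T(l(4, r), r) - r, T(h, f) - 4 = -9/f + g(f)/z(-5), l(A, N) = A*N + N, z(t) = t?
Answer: 959453/1132216120 ≈ 0.00084741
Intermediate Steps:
l(A, N) = N + A*N
T(h, f) = 14/5 - 9/f + f/5 (T(h, f) = 4 + (-9/f + (6 - f)/(-5)) = 4 + (-9/f + (6 - f)*(-⅕)) = 4 + (-9/f + (-6/5 + f/5)) = 4 + (-6/5 - 9/f + f/5) = 14/5 - 9/f + f/5)
Y(r) = -r + (-45 + r*(14 + r))/(5*r) (Y(r) = (-45 + r*(14 + r))/(5*r) - r = -r + (-45 + r*(14 + r))/(5*r))
Y(-488)/464023 = (14/5 - 9/(-488) - ⅘*(-488))/464023 = (14/5 - 9*(-1/488) + 1952/5)*(1/464023) = (14/5 + 9/488 + 1952/5)*(1/464023) = (959453/2440)*(1/464023) = 959453/1132216120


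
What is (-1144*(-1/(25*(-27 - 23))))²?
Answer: 327184/390625 ≈ 0.83759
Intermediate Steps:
(-1144*(-1/(25*(-27 - 23))))² = (-1144/((-50*(-25))))² = (-1144/1250)² = (-1144*1/1250)² = (-572/625)² = 327184/390625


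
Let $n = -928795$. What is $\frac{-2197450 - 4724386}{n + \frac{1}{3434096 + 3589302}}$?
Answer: $\frac{48614809118728}{6523296945409} \approx 7.4525$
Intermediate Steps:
$\frac{-2197450 - 4724386}{n + \frac{1}{3434096 + 3589302}} = \frac{-2197450 - 4724386}{-928795 + \frac{1}{3434096 + 3589302}} = - \frac{6921836}{-928795 + \frac{1}{7023398}} = - \frac{6921836}{- \frac{6523296945409}{7023398}} = \left(-6921836\right) \left(- \frac{7023398}{6523296945409}\right) = \frac{48614809118728}{6523296945409}$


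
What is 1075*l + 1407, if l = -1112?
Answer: -1193993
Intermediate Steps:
1075*l + 1407 = 1075*(-1112) + 1407 = -1195400 + 1407 = -1193993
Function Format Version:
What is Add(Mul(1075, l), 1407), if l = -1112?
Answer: -1193993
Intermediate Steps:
Add(Mul(1075, l), 1407) = Add(Mul(1075, -1112), 1407) = Add(-1195400, 1407) = -1193993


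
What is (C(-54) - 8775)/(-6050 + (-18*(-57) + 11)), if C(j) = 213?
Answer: 2854/1671 ≈ 1.7080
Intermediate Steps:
(C(-54) - 8775)/(-6050 + (-18*(-57) + 11)) = (213 - 8775)/(-6050 + (-18*(-57) + 11)) = -8562/(-6050 + (1026 + 11)) = -8562/(-6050 + 1037) = -8562/(-5013) = -8562*(-1/5013) = 2854/1671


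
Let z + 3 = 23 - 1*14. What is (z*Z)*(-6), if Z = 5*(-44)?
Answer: 7920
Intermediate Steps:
z = 6 (z = -3 + (23 - 1*14) = -3 + (23 - 14) = -3 + 9 = 6)
Z = -220
(z*Z)*(-6) = (6*(-220))*(-6) = -1320*(-6) = 7920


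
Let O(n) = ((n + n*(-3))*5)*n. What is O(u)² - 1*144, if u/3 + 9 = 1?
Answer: 33177456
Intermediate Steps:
u = -24 (u = -27 + 3*1 = -27 + 3 = -24)
O(n) = -10*n² (O(n) = ((n - 3*n)*5)*n = (-2*n*5)*n = (-10*n)*n = -10*n²)
O(u)² - 1*144 = (-10*(-24)²)² - 1*144 = (-10*576)² - 144 = (-5760)² - 144 = 33177600 - 144 = 33177456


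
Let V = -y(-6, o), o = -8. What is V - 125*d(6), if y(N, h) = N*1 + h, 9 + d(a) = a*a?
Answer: -3361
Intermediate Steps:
d(a) = -9 + a² (d(a) = -9 + a*a = -9 + a²)
y(N, h) = N + h
V = 14 (V = -(-6 - 8) = -1*(-14) = 14)
V - 125*d(6) = 14 - 125*(-9 + 6²) = 14 - 125*(-9 + 36) = 14 - 125*27 = 14 - 3375 = -3361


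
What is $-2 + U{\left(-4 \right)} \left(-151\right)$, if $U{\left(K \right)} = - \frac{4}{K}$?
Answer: $-153$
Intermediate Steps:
$-2 + U{\left(-4 \right)} \left(-151\right) = -2 + - \frac{4}{-4} \left(-151\right) = -2 + \left(-4\right) \left(- \frac{1}{4}\right) \left(-151\right) = -2 + 1 \left(-151\right) = -2 - 151 = -153$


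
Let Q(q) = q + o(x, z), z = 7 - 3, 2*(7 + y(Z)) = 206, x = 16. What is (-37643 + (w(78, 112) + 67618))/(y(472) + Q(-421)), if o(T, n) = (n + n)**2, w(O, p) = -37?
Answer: -29938/261 ≈ -114.70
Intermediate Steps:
y(Z) = 96 (y(Z) = -7 + (1/2)*206 = -7 + 103 = 96)
z = 4
o(T, n) = 4*n**2 (o(T, n) = (2*n)**2 = 4*n**2)
Q(q) = 64 + q (Q(q) = q + 4*4**2 = q + 4*16 = q + 64 = 64 + q)
(-37643 + (w(78, 112) + 67618))/(y(472) + Q(-421)) = (-37643 + (-37 + 67618))/(96 + (64 - 421)) = (-37643 + 67581)/(96 - 357) = 29938/(-261) = 29938*(-1/261) = -29938/261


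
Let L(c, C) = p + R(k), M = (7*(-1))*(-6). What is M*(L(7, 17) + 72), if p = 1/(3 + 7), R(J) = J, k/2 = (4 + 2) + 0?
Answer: 17661/5 ≈ 3532.2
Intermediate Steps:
M = 42 (M = -7*(-6) = 42)
k = 12 (k = 2*((4 + 2) + 0) = 2*(6 + 0) = 2*6 = 12)
p = 1/10 ≈ 0.10000
L(c, C) = 121/10 (L(c, C) = 1/10 + 12 = 121/10)
M*(L(7, 17) + 72) = 42*(121/10 + 72) = 42*(841/10) = 17661/5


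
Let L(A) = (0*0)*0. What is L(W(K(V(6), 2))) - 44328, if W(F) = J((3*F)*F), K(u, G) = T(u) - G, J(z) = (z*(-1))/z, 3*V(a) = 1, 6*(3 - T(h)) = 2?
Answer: -44328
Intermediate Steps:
T(h) = 8/3 (T(h) = 3 - 1/6*2 = 3 - 1/3 = 8/3)
V(a) = 1/3 (V(a) = (1/3)*1 = 1/3)
J(z) = -1 (J(z) = (-z)/z = -1)
K(u, G) = 8/3 - G
W(F) = -1
L(A) = 0 (L(A) = 0*0 = 0)
L(W(K(V(6), 2))) - 44328 = 0 - 44328 = -44328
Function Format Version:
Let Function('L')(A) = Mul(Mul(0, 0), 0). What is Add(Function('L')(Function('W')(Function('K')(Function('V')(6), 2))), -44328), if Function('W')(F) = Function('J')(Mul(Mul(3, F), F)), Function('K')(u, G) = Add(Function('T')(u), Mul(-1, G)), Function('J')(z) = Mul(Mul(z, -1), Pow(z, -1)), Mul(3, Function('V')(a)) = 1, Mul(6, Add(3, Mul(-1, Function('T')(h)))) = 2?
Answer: -44328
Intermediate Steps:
Function('T')(h) = Rational(8, 3) (Function('T')(h) = Add(3, Mul(Rational(-1, 6), 2)) = Add(3, Rational(-1, 3)) = Rational(8, 3))
Function('V')(a) = Rational(1, 3) (Function('V')(a) = Mul(Rational(1, 3), 1) = Rational(1, 3))
Function('J')(z) = -1 (Function('J')(z) = Mul(Mul(-1, z), Pow(z, -1)) = -1)
Function('K')(u, G) = Add(Rational(8, 3), Mul(-1, G))
Function('W')(F) = -1
Function('L')(A) = 0 (Function('L')(A) = Mul(0, 0) = 0)
Add(Function('L')(Function('W')(Function('K')(Function('V')(6), 2))), -44328) = Add(0, -44328) = -44328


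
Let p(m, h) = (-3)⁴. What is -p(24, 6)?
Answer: -81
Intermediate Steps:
p(m, h) = 81
-p(24, 6) = -1*81 = -81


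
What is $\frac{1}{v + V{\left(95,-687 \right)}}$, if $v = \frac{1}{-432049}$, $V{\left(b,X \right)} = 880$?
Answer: $\frac{432049}{380203119} \approx 0.0011364$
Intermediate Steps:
$v = - \frac{1}{432049} \approx -2.3146 \cdot 10^{-6}$
$\frac{1}{v + V{\left(95,-687 \right)}} = \frac{1}{- \frac{1}{432049} + 880} = \frac{1}{\frac{380203119}{432049}} = \frac{432049}{380203119}$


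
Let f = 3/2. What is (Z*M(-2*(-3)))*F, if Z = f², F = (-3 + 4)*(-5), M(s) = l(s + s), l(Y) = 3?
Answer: -135/4 ≈ -33.750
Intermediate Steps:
f = 3/2 (f = 3*(½) = 3/2 ≈ 1.5000)
M(s) = 3
F = -5 (F = 1*(-5) = -5)
Z = 9/4 (Z = (3/2)² = 9/4 ≈ 2.2500)
(Z*M(-2*(-3)))*F = ((9/4)*3)*(-5) = (27/4)*(-5) = -135/4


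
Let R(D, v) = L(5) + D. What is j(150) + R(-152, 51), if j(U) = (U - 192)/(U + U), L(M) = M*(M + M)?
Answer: -5107/50 ≈ -102.14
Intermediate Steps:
L(M) = 2*M² (L(M) = M*(2*M) = 2*M²)
j(U) = (-192 + U)/(2*U) (j(U) = (-192 + U)/((2*U)) = (-192 + U)*(1/(2*U)) = (-192 + U)/(2*U))
R(D, v) = 50 + D (R(D, v) = 2*5² + D = 2*25 + D = 50 + D)
j(150) + R(-152, 51) = (½)*(-192 + 150)/150 + (50 - 152) = (½)*(1/150)*(-42) - 102 = -7/50 - 102 = -5107/50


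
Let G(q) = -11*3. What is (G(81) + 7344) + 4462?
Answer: 11773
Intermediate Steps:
G(q) = -33
(G(81) + 7344) + 4462 = (-33 + 7344) + 4462 = 7311 + 4462 = 11773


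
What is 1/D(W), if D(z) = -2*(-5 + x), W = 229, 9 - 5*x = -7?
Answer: 5/18 ≈ 0.27778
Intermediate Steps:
x = 16/5 (x = 9/5 - 1/5*(-7) = 9/5 + 7/5 = 16/5 ≈ 3.2000)
D(z) = 18/5 (D(z) = -2*(-5 + 16/5) = -2*(-9/5) = 18/5)
1/D(W) = 1/(18/5) = 5/18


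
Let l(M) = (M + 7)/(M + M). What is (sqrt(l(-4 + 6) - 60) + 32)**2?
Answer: (64 + I*sqrt(231))**2/4 ≈ 966.25 + 486.36*I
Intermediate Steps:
l(M) = (7 + M)/(2*M) (l(M) = (7 + M)/((2*M)) = (7 + M)*(1/(2*M)) = (7 + M)/(2*M))
(sqrt(l(-4 + 6) - 60) + 32)**2 = (sqrt((7 + (-4 + 6))/(2*(-4 + 6)) - 60) + 32)**2 = (sqrt((1/2)*(7 + 2)/2 - 60) + 32)**2 = (sqrt((1/2)*(1/2)*9 - 60) + 32)**2 = (sqrt(9/4 - 60) + 32)**2 = (sqrt(-231/4) + 32)**2 = (I*sqrt(231)/2 + 32)**2 = (32 + I*sqrt(231)/2)**2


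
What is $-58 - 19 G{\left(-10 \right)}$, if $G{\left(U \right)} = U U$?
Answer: $-1958$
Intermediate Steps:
$G{\left(U \right)} = U^{2}$
$-58 - 19 G{\left(-10 \right)} = -58 - 19 \left(-10\right)^{2} = -58 - 1900 = -1958$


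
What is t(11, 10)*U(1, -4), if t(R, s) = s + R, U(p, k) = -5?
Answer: -105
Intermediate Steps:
t(R, s) = R + s
t(11, 10)*U(1, -4) = (11 + 10)*(-5) = 21*(-5) = -105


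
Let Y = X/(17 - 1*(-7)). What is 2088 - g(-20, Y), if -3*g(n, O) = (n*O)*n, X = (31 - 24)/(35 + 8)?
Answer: 808406/387 ≈ 2088.9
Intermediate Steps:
X = 7/43 ≈ 0.16279
Y = 7/1032 (Y = 7/(43*(17 - 1*(-7))) = 7/(43*(17 + 7)) = (7/43)/24 = (7/43)*(1/24) = 7/1032 ≈ 0.0067829)
g(n, O) = -O*n²/3 (g(n, O) = -n*O*n/3 = -O*n*n/3 = -O*n²/3)
2088 - g(-20, Y) = 2088 - (-1)*7*(-20)²/(3*1032) = 2088 - (-1)*7*400/(3*1032) = 2088 - 1*(-350/387) = 2088 + 350/387 = 808406/387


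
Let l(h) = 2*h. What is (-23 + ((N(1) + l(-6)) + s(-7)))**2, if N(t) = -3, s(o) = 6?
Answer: 1024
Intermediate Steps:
(-23 + ((N(1) + l(-6)) + s(-7)))**2 = (-23 + ((-3 + 2*(-6)) + 6))**2 = (-23 + ((-3 - 12) + 6))**2 = (-23 + (-15 + 6))**2 = (-23 - 9)**2 = (-32)**2 = 1024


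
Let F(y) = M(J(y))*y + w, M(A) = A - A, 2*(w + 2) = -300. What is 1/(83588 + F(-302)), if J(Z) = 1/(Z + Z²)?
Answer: 1/83436 ≈ 1.1985e-5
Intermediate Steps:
w = -152 (w = -2 + (½)*(-300) = -2 - 150 = -152)
M(A) = 0
F(y) = -152 (F(y) = 0*y - 152 = 0 - 152 = -152)
1/(83588 + F(-302)) = 1/(83588 - 152) = 1/83436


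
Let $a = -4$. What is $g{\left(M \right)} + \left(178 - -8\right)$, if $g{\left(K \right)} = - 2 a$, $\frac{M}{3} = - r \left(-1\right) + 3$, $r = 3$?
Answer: $194$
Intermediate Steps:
$M = 18$ ($M = 3 \left(- 3 \left(-1\right) + 3\right) = 3 \left(\left(-1\right) \left(-3\right) + 3\right) = 3 \left(3 + 3\right) = 3 \cdot 6 = 18$)
$g{\left(K \right)} = 8$ ($g{\left(K \right)} = \left(-2\right) \left(-4\right) = 8$)
$g{\left(M \right)} + \left(178 - -8\right) = 8 + \left(178 - -8\right) = 8 + \left(178 + 8\right) = 8 + 186 = 194$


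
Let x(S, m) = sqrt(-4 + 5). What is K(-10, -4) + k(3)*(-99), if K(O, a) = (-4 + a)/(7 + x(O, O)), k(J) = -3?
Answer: 296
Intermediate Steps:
x(S, m) = 1 (x(S, m) = sqrt(1) = 1)
K(O, a) = -1/2 + a/8 (K(O, a) = (-4 + a)/(7 + 1) = (-4 + a)/8 = (-4 + a)*(1/8) = -1/2 + a/8)
K(-10, -4) + k(3)*(-99) = (-1/2 + (1/8)*(-4)) - 3*(-99) = (-1/2 - 1/2) + 297 = -1 + 297 = 296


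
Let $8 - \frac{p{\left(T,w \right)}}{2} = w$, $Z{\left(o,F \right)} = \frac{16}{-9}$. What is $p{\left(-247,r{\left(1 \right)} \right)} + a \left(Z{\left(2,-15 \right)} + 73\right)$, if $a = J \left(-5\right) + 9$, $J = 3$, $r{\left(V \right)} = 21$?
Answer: $- \frac{1360}{3} \approx -453.33$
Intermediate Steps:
$Z{\left(o,F \right)} = - \frac{16}{9}$ ($Z{\left(o,F \right)} = 16 \left(- \frac{1}{9}\right) = - \frac{16}{9}$)
$p{\left(T,w \right)} = 16 - 2 w$
$a = -6$ ($a = 3 \left(-5\right) + 9 = -15 + 9 = -6$)
$p{\left(-247,r{\left(1 \right)} \right)} + a \left(Z{\left(2,-15 \right)} + 73\right) = \left(16 - 42\right) - 6 \left(- \frac{16}{9} + 73\right) = \left(16 - 42\right) - \frac{1282}{3} = -26 - \frac{1282}{3} = - \frac{1360}{3}$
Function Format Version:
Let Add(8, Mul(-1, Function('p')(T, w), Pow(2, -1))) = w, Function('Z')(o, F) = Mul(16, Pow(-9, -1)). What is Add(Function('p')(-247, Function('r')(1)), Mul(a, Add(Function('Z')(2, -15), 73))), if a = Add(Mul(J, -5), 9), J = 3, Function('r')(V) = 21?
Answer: Rational(-1360, 3) ≈ -453.33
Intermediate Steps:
Function('Z')(o, F) = Rational(-16, 9) (Function('Z')(o, F) = Mul(16, Rational(-1, 9)) = Rational(-16, 9))
Function('p')(T, w) = Add(16, Mul(-2, w))
a = -6 (a = Add(Mul(3, -5), 9) = Add(-15, 9) = -6)
Add(Function('p')(-247, Function('r')(1)), Mul(a, Add(Function('Z')(2, -15), 73))) = Add(Add(16, Mul(-2, 21)), Mul(-6, Add(Rational(-16, 9), 73))) = Add(Add(16, -42), Mul(-6, Rational(641, 9))) = Add(-26, Rational(-1282, 3)) = Rational(-1360, 3)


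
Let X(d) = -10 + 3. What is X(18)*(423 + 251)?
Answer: -4718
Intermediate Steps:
X(d) = -7
X(18)*(423 + 251) = -7*(423 + 251) = -7*674 = -4718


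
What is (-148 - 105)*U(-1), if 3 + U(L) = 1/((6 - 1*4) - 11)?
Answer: 7084/9 ≈ 787.11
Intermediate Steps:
U(L) = -28/9 (U(L) = -3 + 1/((6 - 1*4) - 11) = -3 + 1/((6 - 4) - 11) = -3 + 1/(2 - 11) = -3 + 1/(-9) = -3 - 1/9 = -28/9)
(-148 - 105)*U(-1) = (-148 - 105)*(-28/9) = -253*(-28/9) = 7084/9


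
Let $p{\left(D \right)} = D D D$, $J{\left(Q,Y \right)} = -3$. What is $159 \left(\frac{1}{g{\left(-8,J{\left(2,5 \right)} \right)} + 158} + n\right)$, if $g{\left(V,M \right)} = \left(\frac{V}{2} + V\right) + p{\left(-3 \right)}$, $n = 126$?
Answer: $\frac{2384205}{119} \approx 20035.0$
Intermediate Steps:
$p{\left(D \right)} = D^{3}$ ($p{\left(D \right)} = D^{2} D = D^{3}$)
$g{\left(V,M \right)} = -27 + \frac{3 V}{2}$ ($g{\left(V,M \right)} = \left(\frac{V}{2} + V\right) + \left(-3\right)^{3} = \left(V \frac{1}{2} + V\right) - 27 = \left(\frac{V}{2} + V\right) - 27 = \frac{3 V}{2} - 27 = -27 + \frac{3 V}{2}$)
$159 \left(\frac{1}{g{\left(-8,J{\left(2,5 \right)} \right)} + 158} + n\right) = 159 \left(\frac{1}{\left(-27 + \frac{3}{2} \left(-8\right)\right) + 158} + 126\right) = 159 \left(\frac{1}{\left(-27 - 12\right) + 158} + 126\right) = 159 \left(\frac{1}{-39 + 158} + 126\right) = 159 \left(\frac{1}{119} + 126\right) = 159 \cdot \frac{14995}{119} = \frac{2384205}{119}$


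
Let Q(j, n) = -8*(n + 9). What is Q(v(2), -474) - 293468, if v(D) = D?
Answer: -289748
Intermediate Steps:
Q(j, n) = -72 - 8*n (Q(j, n) = -8*(9 + n) = -72 - 8*n)
Q(v(2), -474) - 293468 = (-72 - 8*(-474)) - 293468 = (-72 + 3792) - 293468 = 3720 - 293468 = -289748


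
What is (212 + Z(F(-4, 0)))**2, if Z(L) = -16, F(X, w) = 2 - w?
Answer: 38416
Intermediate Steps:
(212 + Z(F(-4, 0)))**2 = (212 - 16)**2 = 196**2 = 38416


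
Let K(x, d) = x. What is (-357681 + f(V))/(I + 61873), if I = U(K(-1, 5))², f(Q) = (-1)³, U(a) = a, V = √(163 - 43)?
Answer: -178841/30937 ≈ -5.7808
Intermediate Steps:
V = 2*√30 (V = √120 = 2*√30 ≈ 10.954)
f(Q) = -1
I = 1 (I = (-1)² = 1)
(-357681 + f(V))/(I + 61873) = (-357681 - 1)/(1 + 61873) = -357682/61874 = -357682*1/61874 = -178841/30937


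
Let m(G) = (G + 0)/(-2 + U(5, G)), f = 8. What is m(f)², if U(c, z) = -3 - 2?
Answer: 64/49 ≈ 1.3061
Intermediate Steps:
U(c, z) = -5
m(G) = -G/7 (m(G) = (G + 0)/(-2 - 5) = G/(-7) = G*(-⅐) = -G/7)
m(f)² = (-⅐*8)² = (-8/7)² = 64/49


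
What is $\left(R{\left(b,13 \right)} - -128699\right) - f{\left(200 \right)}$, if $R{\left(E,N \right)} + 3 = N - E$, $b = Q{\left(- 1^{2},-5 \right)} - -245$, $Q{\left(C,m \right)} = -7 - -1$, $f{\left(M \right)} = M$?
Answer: $128270$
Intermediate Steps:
$Q{\left(C,m \right)} = -6$ ($Q{\left(C,m \right)} = -7 + 1 = -6$)
$b = 239$ ($b = -6 - -245 = -6 + 245 = 239$)
$R{\left(E,N \right)} = -3 + N - E$ ($R{\left(E,N \right)} = -3 - \left(E - N\right) = -3 + N - E$)
$\left(R{\left(b,13 \right)} - -128699\right) - f{\left(200 \right)} = \left(\left(-3 + 13 - 239\right) - -128699\right) - 200 = \left(\left(-3 + 13 - 239\right) + 128699\right) - 200 = \left(-229 + 128699\right) - 200 = 128470 - 200 = 128270$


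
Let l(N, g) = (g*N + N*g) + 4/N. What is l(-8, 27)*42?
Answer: -18165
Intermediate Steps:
l(N, g) = 4/N + 2*N*g (l(N, g) = (N*g + N*g) + 4/N = 2*N*g + 4/N = 4/N + 2*N*g)
l(-8, 27)*42 = (4/(-8) + 2*(-8)*27)*42 = (4*(-⅛) - 432)*42 = (-½ - 432)*42 = -865/2*42 = -18165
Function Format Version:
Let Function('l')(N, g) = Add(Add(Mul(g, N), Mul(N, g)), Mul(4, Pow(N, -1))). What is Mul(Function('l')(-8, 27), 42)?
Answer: -18165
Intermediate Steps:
Function('l')(N, g) = Add(Mul(4, Pow(N, -1)), Mul(2, N, g)) (Function('l')(N, g) = Add(Add(Mul(N, g), Mul(N, g)), Mul(4, Pow(N, -1))) = Add(Mul(2, N, g), Mul(4, Pow(N, -1))) = Add(Mul(4, Pow(N, -1)), Mul(2, N, g)))
Mul(Function('l')(-8, 27), 42) = Mul(Add(Mul(4, Pow(-8, -1)), Mul(2, -8, 27)), 42) = Mul(Add(Mul(4, Rational(-1, 8)), -432), 42) = Mul(Add(Rational(-1, 2), -432), 42) = Mul(Rational(-865, 2), 42) = -18165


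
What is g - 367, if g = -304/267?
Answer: -98293/267 ≈ -368.14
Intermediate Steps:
g = -304/267 (g = -304*1/267 = -304/267 ≈ -1.1386)
g - 367 = -304/267 - 367 = -98293/267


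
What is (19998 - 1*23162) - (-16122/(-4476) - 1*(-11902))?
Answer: -11241923/746 ≈ -15070.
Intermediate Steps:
(19998 - 1*23162) - (-16122/(-4476) - 1*(-11902)) = (19998 - 23162) - (-16122*(-1/4476) + 11902) = -3164 - (2687/746 + 11902) = -3164 - 1*8881579/746 = -3164 - 8881579/746 = -11241923/746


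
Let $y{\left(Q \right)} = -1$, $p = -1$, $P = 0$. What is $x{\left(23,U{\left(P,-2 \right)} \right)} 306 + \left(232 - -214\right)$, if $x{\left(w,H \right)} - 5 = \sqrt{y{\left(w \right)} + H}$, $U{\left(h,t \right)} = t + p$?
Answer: $1976 + 612 i \approx 1976.0 + 612.0 i$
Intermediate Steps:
$U{\left(h,t \right)} = -1 + t$ ($U{\left(h,t \right)} = t - 1 = -1 + t$)
$x{\left(w,H \right)} = 5 + \sqrt{-1 + H}$
$x{\left(23,U{\left(P,-2 \right)} \right)} 306 + \left(232 - -214\right) = \left(5 + \sqrt{-1 - 3}\right) 306 + \left(232 - -214\right) = \left(5 + \sqrt{-1 - 3}\right) 306 + \left(232 + 214\right) = \left(5 + \sqrt{-4}\right) 306 + 446 = \left(5 + 2 i\right) 306 + 446 = \left(1530 + 612 i\right) + 446 = 1976 + 612 i$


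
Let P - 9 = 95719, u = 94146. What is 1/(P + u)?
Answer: 1/189874 ≈ 5.2667e-6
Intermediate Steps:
P = 95728 (P = 9 + 95719 = 95728)
1/(P + u) = 1/(95728 + 94146) = 1/189874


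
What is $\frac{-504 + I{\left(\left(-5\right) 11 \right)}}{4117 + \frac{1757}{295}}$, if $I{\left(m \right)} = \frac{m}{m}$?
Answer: $- \frac{148385}{1216272} \approx -0.122$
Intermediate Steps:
$I{\left(m \right)} = 1$
$\frac{-504 + I{\left(\left(-5\right) 11 \right)}}{4117 + \frac{1757}{295}} = \frac{-504 + 1}{4117 + \frac{1757}{295}} = - \frac{503}{4117 + 1757 \cdot \frac{1}{295}} = - \frac{503}{4117 + \frac{1757}{295}} = - \frac{503}{\frac{1216272}{295}} = \left(-503\right) \frac{295}{1216272} = - \frac{148385}{1216272}$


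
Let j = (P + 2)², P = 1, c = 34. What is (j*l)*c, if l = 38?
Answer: 11628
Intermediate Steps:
j = 9 (j = (1 + 2)² = 3² = 9)
(j*l)*c = (9*38)*34 = 342*34 = 11628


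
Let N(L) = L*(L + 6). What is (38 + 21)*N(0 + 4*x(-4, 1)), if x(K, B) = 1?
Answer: 2360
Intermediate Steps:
N(L) = L*(6 + L)
(38 + 21)*N(0 + 4*x(-4, 1)) = (38 + 21)*((0 + 4*1)*(6 + (0 + 4*1))) = 59*((0 + 4)*(6 + (0 + 4))) = 59*(4*(6 + 4)) = 59*(4*10) = 59*40 = 2360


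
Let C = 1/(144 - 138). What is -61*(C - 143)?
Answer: 52277/6 ≈ 8712.8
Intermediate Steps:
C = ⅙ (C = 1/6 = ⅙ ≈ 0.16667)
-61*(C - 143) = -61*(⅙ - 143) = -61*(-857/6) = 52277/6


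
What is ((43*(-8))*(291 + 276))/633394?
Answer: -97524/316697 ≈ -0.30794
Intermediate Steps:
((43*(-8))*(291 + 276))/633394 = -344*567*(1/633394) = -195048*1/633394 = -97524/316697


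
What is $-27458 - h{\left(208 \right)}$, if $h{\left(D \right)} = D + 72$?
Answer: $-27738$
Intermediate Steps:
$h{\left(D \right)} = 72 + D$
$-27458 - h{\left(208 \right)} = -27458 - \left(72 + 208\right) = -27458 - 280 = -27738$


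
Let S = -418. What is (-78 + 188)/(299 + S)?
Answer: -110/119 ≈ -0.92437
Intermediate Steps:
(-78 + 188)/(299 + S) = (-78 + 188)/(299 - 418) = 110/(-119) = 110*(-1/119) = -110/119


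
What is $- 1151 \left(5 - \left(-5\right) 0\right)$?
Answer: $-5755$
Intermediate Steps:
$- 1151 \left(5 - \left(-5\right) 0\right) = - 1151 \left(5 - 0\right) = - 1151 \left(5 + 0\right) = \left(-1151\right) 5 = -5755$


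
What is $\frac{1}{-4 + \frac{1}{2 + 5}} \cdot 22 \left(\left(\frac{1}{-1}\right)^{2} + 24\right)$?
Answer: $- \frac{3850}{27} \approx -142.59$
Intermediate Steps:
$\frac{1}{-4 + \frac{1}{2 + 5}} \cdot 22 \left(\left(\frac{1}{-1}\right)^{2} + 24\right) = \frac{1}{-4 + \frac{1}{7}} \cdot 22 \left(\left(-1\right)^{2} + 24\right) = \frac{1}{-4 + \frac{1}{7}} \cdot 22 \left(1 + 24\right) = \frac{1}{- \frac{27}{7}} \cdot 22 \cdot 25 = \left(- \frac{7}{27}\right) 22 \cdot 25 = \left(- \frac{154}{27}\right) 25 = - \frac{3850}{27}$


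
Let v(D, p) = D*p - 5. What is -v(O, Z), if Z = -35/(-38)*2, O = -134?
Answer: 4785/19 ≈ 251.84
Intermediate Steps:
Z = 35/19 (Z = -35*(-1/38)*2 = (35/38)*2 = 35/19 ≈ 1.8421)
v(D, p) = -5 + D*p
-v(O, Z) = -(-5 - 134*35/19) = -(-5 - 4690/19) = -1*(-4785/19) = 4785/19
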